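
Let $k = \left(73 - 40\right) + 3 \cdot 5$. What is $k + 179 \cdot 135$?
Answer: $24213$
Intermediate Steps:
$k = 48$ ($k = 33 + 15 = 48$)
$k + 179 \cdot 135 = 48 + 179 \cdot 135 = 48 + 24165 = 24213$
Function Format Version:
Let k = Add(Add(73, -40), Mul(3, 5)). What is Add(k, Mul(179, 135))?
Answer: 24213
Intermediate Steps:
k = 48 (k = Add(33, 15) = 48)
Add(k, Mul(179, 135)) = Add(48, Mul(179, 135)) = Add(48, 24165) = 24213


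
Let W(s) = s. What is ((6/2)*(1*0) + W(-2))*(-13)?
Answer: 26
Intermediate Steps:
((6/2)*(1*0) + W(-2))*(-13) = ((6/2)*(1*0) - 2)*(-13) = ((6*(½))*0 - 2)*(-13) = (3*0 - 2)*(-13) = (0 - 2)*(-13) = -2*(-13) = 26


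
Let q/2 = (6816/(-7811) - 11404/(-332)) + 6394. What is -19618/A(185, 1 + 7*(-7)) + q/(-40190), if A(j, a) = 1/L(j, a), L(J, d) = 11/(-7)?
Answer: 562270949599249/18238989629 ≈ 30828.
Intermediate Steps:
L(J, d) = -11/7 (L(J, d) = 11*(-⅐) = -11/7)
A(j, a) = -7/11 (A(j, a) = 1/(-11/7) = -7/11)
q = 8334033510/648313 (q = 2*((6816/(-7811) - 11404/(-332)) + 6394) = 2*((6816*(-1/7811) - 11404*(-1/332)) + 6394) = 2*((-6816/7811 + 2851/83) + 6394) = 2*(21703433/648313 + 6394) = 2*(4167016755/648313) = 8334033510/648313 ≈ 12855.)
-19618/A(185, 1 + 7*(-7)) + q/(-40190) = -19618/(-7/11) + (8334033510/648313)/(-40190) = -19618*(-11/7) + (8334033510/648313)*(-1/40190) = 215798/7 - 833403351/2605569947 = 562270949599249/18238989629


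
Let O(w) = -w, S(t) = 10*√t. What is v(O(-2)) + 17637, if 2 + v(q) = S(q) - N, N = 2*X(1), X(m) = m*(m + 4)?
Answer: 17625 + 10*√2 ≈ 17639.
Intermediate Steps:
X(m) = m*(4 + m)
N = 10 (N = 2*(1*(4 + 1)) = 2*(1*5) = 2*5 = 10)
v(q) = -12 + 10*√q (v(q) = -2 + (10*√q - 1*10) = -2 + (10*√q - 10) = -2 + (-10 + 10*√q) = -12 + 10*√q)
v(O(-2)) + 17637 = (-12 + 10*√(-1*(-2))) + 17637 = (-12 + 10*√2) + 17637 = 17625 + 10*√2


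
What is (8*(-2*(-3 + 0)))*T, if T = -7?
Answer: -336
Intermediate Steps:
(8*(-2*(-3 + 0)))*T = (8*(-2*(-3 + 0)))*(-7) = (8*(-2*(-3)))*(-7) = (8*6)*(-7) = 48*(-7) = -336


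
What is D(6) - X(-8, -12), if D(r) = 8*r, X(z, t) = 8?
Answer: 40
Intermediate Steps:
D(6) - X(-8, -12) = 8*6 - 1*8 = 48 - 8 = 40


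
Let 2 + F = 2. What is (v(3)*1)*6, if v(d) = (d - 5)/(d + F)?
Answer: -4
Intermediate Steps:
F = 0 (F = -2 + 2 = 0)
v(d) = (-5 + d)/d (v(d) = (d - 5)/(d + 0) = (-5 + d)/d)
(v(3)*1)*6 = (((-5 + 3)/3)*1)*6 = (((⅓)*(-2))*1)*6 = -⅔*1*6 = -⅔*6 = -4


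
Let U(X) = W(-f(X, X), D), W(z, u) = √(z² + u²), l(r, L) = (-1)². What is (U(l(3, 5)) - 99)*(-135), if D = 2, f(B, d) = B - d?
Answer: 13095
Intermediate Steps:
l(r, L) = 1
W(z, u) = √(u² + z²)
U(X) = 2 (U(X) = √(2² + (-(X - X))²) = √(4 + (-1*0)²) = √(4 + 0²) = √(4 + 0) = √4 = 2)
(U(l(3, 5)) - 99)*(-135) = (2 - 99)*(-135) = -97*(-135) = 13095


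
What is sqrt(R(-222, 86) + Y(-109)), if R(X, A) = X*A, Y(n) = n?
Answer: I*sqrt(19201) ≈ 138.57*I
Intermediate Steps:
R(X, A) = A*X
sqrt(R(-222, 86) + Y(-109)) = sqrt(86*(-222) - 109) = sqrt(-19092 - 109) = sqrt(-19201) = I*sqrt(19201)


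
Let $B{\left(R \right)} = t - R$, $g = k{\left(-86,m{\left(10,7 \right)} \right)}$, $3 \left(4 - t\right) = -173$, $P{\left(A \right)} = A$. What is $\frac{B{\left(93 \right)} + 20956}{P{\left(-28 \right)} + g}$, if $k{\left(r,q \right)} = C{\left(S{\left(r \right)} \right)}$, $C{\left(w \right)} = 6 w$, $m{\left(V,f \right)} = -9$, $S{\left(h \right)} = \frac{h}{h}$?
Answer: $- \frac{31387}{33} \approx -951.12$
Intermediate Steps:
$S{\left(h \right)} = 1$
$t = \frac{185}{3}$ ($t = 4 - - \frac{173}{3} = 4 + \frac{173}{3} = \frac{185}{3} \approx 61.667$)
$k{\left(r,q \right)} = 6$ ($k{\left(r,q \right)} = 6 \cdot 1 = 6$)
$g = 6$
$B{\left(R \right)} = \frac{185}{3} - R$
$\frac{B{\left(93 \right)} + 20956}{P{\left(-28 \right)} + g} = \frac{\left(\frac{185}{3} - 93\right) + 20956}{-28 + 6} = \frac{\left(\frac{185}{3} - 93\right) + 20956}{-22} = \left(- \frac{94}{3} + 20956\right) \left(- \frac{1}{22}\right) = \frac{62774}{3} \left(- \frac{1}{22}\right) = - \frac{31387}{33}$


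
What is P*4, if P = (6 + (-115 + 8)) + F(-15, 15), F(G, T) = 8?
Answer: -372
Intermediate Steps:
P = -93 (P = (6 + (-115 + 8)) + 8 = (6 - 107) + 8 = -101 + 8 = -93)
P*4 = -93*4 = -372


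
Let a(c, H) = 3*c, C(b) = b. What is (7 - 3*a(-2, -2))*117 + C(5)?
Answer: 2930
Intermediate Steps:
(7 - 3*a(-2, -2))*117 + C(5) = (7 - 9*(-2))*117 + 5 = (7 - 3*(-6))*117 + 5 = (7 + 18)*117 + 5 = 25*117 + 5 = 2925 + 5 = 2930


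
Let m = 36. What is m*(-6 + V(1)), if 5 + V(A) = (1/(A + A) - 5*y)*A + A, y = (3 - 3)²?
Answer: -342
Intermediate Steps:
y = 0 (y = 0² = 0)
V(A) = -9/2 + A (V(A) = -5 + ((1/(A + A) - 5*0)*A + A) = -5 + ((1/(2*A) + 0)*A + A) = -5 + ((1/(2*A))*A + A) = -5 + (½ + A) = -9/2 + A)
m*(-6 + V(1)) = 36*(-6 + (-9/2 + 1)) = 36*(-6 - 7/2) = 36*(-19/2) = -342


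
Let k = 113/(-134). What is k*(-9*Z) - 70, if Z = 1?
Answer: -8363/134 ≈ -62.410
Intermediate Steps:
k = -113/134 (k = 113*(-1/134) = -113/134 ≈ -0.84328)
k*(-9*Z) - 70 = -(-1017)/134 - 70 = -113/134*(-9) - 70 = 1017/134 - 70 = -8363/134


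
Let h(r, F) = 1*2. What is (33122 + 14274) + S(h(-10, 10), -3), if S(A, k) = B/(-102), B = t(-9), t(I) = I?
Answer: 1611467/34 ≈ 47396.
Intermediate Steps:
h(r, F) = 2
B = -9
S(A, k) = 3/34 (S(A, k) = -9/(-102) = -9*(-1/102) = 3/34)
(33122 + 14274) + S(h(-10, 10), -3) = (33122 + 14274) + 3/34 = 47396 + 3/34 = 1611467/34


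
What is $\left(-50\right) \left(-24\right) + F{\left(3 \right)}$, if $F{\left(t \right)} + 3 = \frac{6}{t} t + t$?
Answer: $1206$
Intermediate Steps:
$F{\left(t \right)} = 3 + t$ ($F{\left(t \right)} = -3 + \left(\frac{6}{t} t + t\right) = -3 + \left(6 + t\right) = 3 + t$)
$\left(-50\right) \left(-24\right) + F{\left(3 \right)} = \left(-50\right) \left(-24\right) + \left(3 + 3\right) = 1200 + 6 = 1206$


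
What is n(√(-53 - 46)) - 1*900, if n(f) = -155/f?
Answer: -900 + 155*I*√11/33 ≈ -900.0 + 15.578*I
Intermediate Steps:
n(√(-53 - 46)) - 1*900 = -155/√(-53 - 46) - 1*900 = -155*(-I*√11/33) - 900 = -(-155)*I*√11/33 - 900 = 155*I*√11/33 - 900 = -900 + 155*I*√11/33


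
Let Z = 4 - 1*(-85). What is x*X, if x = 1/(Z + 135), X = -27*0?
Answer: 0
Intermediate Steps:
Z = 89 (Z = 4 + 85 = 89)
X = 0
x = 1/224 (x = 1/(89 + 135) = 1/224 ≈ 0.0044643)
x*X = (1/224)*0 = 0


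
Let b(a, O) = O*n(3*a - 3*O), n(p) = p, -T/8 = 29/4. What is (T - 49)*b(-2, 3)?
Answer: 4815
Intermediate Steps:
T = -58 (T = -232/4 = -8*29/4 = -58)
b(a, O) = O*(-3*O + 3*a) (b(a, O) = O*(3*a - 3*O) = O*(-3*O + 3*a))
(T - 49)*b(-2, 3) = (-58 - 49)*(3*3*(-2 - 1*3)) = -321*3*(-2 - 3) = -321*3*(-5) = -107*(-45) = 4815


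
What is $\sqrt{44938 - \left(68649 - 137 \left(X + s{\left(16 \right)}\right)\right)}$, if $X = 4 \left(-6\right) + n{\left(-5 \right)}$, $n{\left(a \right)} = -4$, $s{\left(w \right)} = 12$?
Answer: $i \sqrt{25903} \approx 160.94 i$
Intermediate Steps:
$X = -28$ ($X = 4 \left(-6\right) - 4 = -24 - 4 = -28$)
$\sqrt{44938 - \left(68649 - 137 \left(X + s{\left(16 \right)}\right)\right)} = \sqrt{44938 - \left(68649 - 137 \left(-28 + 12\right)\right)} = \sqrt{44938 - \left(68649 - -2192\right)} = \sqrt{44938 - 70841} = \sqrt{-25903} = i \sqrt{25903}$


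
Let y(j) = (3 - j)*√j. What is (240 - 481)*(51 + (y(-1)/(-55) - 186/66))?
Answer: -127730/11 + 964*I/55 ≈ -11612.0 + 17.527*I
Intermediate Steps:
y(j) = √j*(3 - j)
(240 - 481)*(51 + (y(-1)/(-55) - 186/66)) = (240 - 481)*(51 + ((√(-1)*(3 - 1*(-1)))/(-55) - 186/66)) = -241*(51 + ((I*(3 + 1))*(-1/55) - 186*1/66)) = -241*(51 + ((I*4)*(-1/55) - 31/11)) = -241*(51 + ((4*I)*(-1/55) - 31/11)) = -241*(51 + (-4*I/55 - 31/11)) = -241*(51 + (-31/11 - 4*I/55)) = -241*(530/11 - 4*I/55) = -127730/11 + 964*I/55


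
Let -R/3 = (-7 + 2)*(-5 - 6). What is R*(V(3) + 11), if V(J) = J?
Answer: -2310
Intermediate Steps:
R = -165 (R = -3*(-7 + 2)*(-5 - 6) = -(-15)*(-11) = -3*55 = -165)
R*(V(3) + 11) = -165*(3 + 11) = -165*14 = -2310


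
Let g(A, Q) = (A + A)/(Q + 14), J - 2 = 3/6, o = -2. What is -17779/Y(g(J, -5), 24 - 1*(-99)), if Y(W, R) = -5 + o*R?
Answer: 17779/251 ≈ 70.833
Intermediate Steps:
J = 5/2 (J = 2 + 3/6 = 2 + 3*(⅙) = 2 + ½ = 5/2 ≈ 2.5000)
g(A, Q) = 2*A/(14 + Q) (g(A, Q) = (2*A)/(14 + Q) = 2*A/(14 + Q))
Y(W, R) = -5 - 2*R
-17779/Y(g(J, -5), 24 - 1*(-99)) = -17779/(-5 - 2*(24 - 1*(-99))) = -17779/(-5 - 2*(24 + 99)) = -17779/(-5 - 2*123) = -17779/(-5 - 246) = -17779/(-251) = -17779*(-1/251) = 17779/251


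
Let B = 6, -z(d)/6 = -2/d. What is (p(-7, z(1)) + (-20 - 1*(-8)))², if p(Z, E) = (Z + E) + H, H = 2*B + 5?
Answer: 100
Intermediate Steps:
z(d) = 12/d (z(d) = -(-12)/d = 12/d)
H = 17 (H = 2*6 + 5 = 12 + 5 = 17)
p(Z, E) = 17 + E + Z (p(Z, E) = (Z + E) + 17 = (E + Z) + 17 = 17 + E + Z)
(p(-7, z(1)) + (-20 - 1*(-8)))² = ((17 + 12/1 - 7) + (-20 - 1*(-8)))² = ((17 + 12*1 - 7) + (-20 + 8))² = ((17 + 12 - 7) - 12)² = (22 - 12)² = 10² = 100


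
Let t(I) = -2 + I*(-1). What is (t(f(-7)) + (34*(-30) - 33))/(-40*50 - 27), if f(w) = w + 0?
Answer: 1048/2027 ≈ 0.51702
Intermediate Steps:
f(w) = w
t(I) = -2 - I
(t(f(-7)) + (34*(-30) - 33))/(-40*50 - 27) = ((-2 - 1*(-7)) + (34*(-30) - 33))/(-40*50 - 27) = ((-2 + 7) + (-1020 - 33))/(-2000 - 27) = (5 - 1053)/(-2027) = -1048*(-1/2027) = 1048/2027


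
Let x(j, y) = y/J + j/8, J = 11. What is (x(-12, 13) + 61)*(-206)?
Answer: -137505/11 ≈ -12500.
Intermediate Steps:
x(j, y) = j/8 + y/11 (x(j, y) = y/11 + j/8 = j/8 + y/11)
(x(-12, 13) + 61)*(-206) = (((1/8)*(-12) + (1/11)*13) + 61)*(-206) = ((-3/2 + 13/11) + 61)*(-206) = (-7/22 + 61)*(-206) = (1335/22)*(-206) = -137505/11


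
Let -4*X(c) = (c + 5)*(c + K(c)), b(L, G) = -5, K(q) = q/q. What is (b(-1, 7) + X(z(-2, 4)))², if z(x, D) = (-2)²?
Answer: 4225/16 ≈ 264.06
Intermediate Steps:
K(q) = 1
z(x, D) = 4
X(c) = -(1 + c)*(5 + c)/4 (X(c) = -(c + 5)*(c + 1)/4 = -(5 + c)*(1 + c)/4 = -(1 + c)*(5 + c)/4)
(b(-1, 7) + X(z(-2, 4)))² = (-5 + (-5/4 - 3/2*4 - ¼*4²))² = (-5 + (-5/4 - 6 - ¼*16))² = (-5 + (-5/4 - 6 - 4))² = (-5 - 45/4)² = (-65/4)² = 4225/16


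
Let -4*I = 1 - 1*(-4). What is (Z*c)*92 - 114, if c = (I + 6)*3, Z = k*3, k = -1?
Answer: -4047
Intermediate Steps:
I = -5/4 (I = -(1 - 1*(-4))/4 = -(1 + 4)/4 = -1/4*5 = -5/4 ≈ -1.2500)
Z = -3 (Z = -1*3 = -3)
c = 57/4 (c = (-5/4 + 6)*3 = (19/4)*3 = 57/4 ≈ 14.250)
(Z*c)*92 - 114 = -3*57/4*92 - 114 = -171/4*92 - 114 = -3933 - 114 = -4047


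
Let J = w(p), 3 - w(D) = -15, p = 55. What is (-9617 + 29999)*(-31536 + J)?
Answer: -642399876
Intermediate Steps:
w(D) = 18 (w(D) = 3 - 1*(-15) = 3 + 15 = 18)
J = 18
(-9617 + 29999)*(-31536 + J) = (-9617 + 29999)*(-31536 + 18) = 20382*(-31518) = -642399876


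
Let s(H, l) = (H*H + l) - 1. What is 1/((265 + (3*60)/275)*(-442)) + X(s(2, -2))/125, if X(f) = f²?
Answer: 6451187/807257750 ≈ 0.0079915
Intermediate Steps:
s(H, l) = -1 + l + H² (s(H, l) = (H² + l) - 1 = (l + H²) - 1 = -1 + l + H²)
1/((265 + (3*60)/275)*(-442)) + X(s(2, -2))/125 = 1/((265 + (3*60)/275)*(-442)) + (-1 - 2 + 2²)²/125 = -1/442/(265 + 180*(1/275)) + (-1 - 2 + 4)²*(1/125) = -1/442/(265 + 36/55) + 1²*(1/125) = -1/442/(14611/55) + 1*(1/125) = (55/14611)*(-1/442) + 1/125 = -55/6458062 + 1/125 = 6451187/807257750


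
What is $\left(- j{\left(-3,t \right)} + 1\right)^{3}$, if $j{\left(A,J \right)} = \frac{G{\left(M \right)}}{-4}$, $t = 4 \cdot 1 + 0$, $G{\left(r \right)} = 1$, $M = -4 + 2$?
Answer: $\frac{125}{64} \approx 1.9531$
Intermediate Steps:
$M = -2$
$t = 4$ ($t = 4 + 0 = 4$)
$j{\left(A,J \right)} = - \frac{1}{4}$ ($j{\left(A,J \right)} = 1 \frac{1}{-4} = 1 \left(- \frac{1}{4}\right) = - \frac{1}{4}$)
$\left(- j{\left(-3,t \right)} + 1\right)^{3} = \left(\left(-1\right) \left(- \frac{1}{4}\right) + 1\right)^{3} = \left(\frac{1}{4} + 1\right)^{3} = \left(\frac{5}{4}\right)^{3} = \frac{125}{64}$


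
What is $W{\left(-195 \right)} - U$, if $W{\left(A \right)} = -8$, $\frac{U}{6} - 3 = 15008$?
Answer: $-90074$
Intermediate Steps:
$U = 90066$ ($U = 18 + 6 \cdot 15008 = 18 + 90048 = 90066$)
$W{\left(-195 \right)} - U = -8 - 90066 = -90074$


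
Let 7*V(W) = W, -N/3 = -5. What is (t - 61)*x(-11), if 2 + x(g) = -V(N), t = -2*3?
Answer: 1943/7 ≈ 277.57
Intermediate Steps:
N = 15 (N = -3*(-5) = 15)
t = -6
V(W) = W/7
x(g) = -29/7 (x(g) = -2 - 15/7 = -29/7)
(t - 61)*x(-11) = (-6 - 61)*(-29/7) = -67*(-29/7) = 1943/7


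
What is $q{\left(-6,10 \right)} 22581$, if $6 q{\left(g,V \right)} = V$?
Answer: $37635$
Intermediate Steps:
$q{\left(g,V \right)} = \frac{V}{6}$
$q{\left(-6,10 \right)} 22581 = \frac{1}{6} \cdot 10 \cdot 22581 = \frac{5}{3} \cdot 22581 = 37635$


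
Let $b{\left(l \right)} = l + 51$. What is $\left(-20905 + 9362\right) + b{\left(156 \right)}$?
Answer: $-11336$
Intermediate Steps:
$b{\left(l \right)} = 51 + l$
$\left(-20905 + 9362\right) + b{\left(156 \right)} = \left(-20905 + 9362\right) + \left(51 + 156\right) = -11543 + 207 = -11336$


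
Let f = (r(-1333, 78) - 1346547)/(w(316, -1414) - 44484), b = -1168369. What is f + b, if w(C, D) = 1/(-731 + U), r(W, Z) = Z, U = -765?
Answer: -77750681838361/66548065 ≈ -1.1683e+6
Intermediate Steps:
w(C, D) = -1/1496 (w(C, D) = 1/(-731 - 765) = 1/(-1496) = -1/1496)
f = 2014317624/66548065 (f = (78 - 1346547)/(-1/1496 - 44484) = -1346469/(-66548065/1496) = -1346469*(-1496/66548065) = 2014317624/66548065 ≈ 30.269)
f + b = 2014317624/66548065 - 1168369 = -77750681838361/66548065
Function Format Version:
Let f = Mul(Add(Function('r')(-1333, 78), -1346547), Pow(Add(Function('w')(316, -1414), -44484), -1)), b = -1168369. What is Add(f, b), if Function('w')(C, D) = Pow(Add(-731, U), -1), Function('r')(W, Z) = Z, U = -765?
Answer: Rational(-77750681838361, 66548065) ≈ -1.1683e+6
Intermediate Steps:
Function('w')(C, D) = Rational(-1, 1496) (Function('w')(C, D) = Pow(Add(-731, -765), -1) = Pow(-1496, -1) = Rational(-1, 1496))
f = Rational(2014317624, 66548065) (f = Mul(Add(78, -1346547), Pow(Add(Rational(-1, 1496), -44484), -1)) = Mul(-1346469, Pow(Rational(-66548065, 1496), -1)) = Mul(-1346469, Rational(-1496, 66548065)) = Rational(2014317624, 66548065) ≈ 30.269)
Add(f, b) = Add(Rational(2014317624, 66548065), -1168369) = Rational(-77750681838361, 66548065)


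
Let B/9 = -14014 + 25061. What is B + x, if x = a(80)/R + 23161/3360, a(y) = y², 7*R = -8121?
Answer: 301438801929/3031840 ≈ 99424.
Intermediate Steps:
R = -8121/7 (R = (⅐)*(-8121) = -8121/7 ≈ -1160.1)
B = 99423 (B = 9*(-14014 + 25061) = 9*11047 = 99423)
x = 4173609/3031840 (x = 80²/(-8121/7) + 23161/3360 = 6400*(-7/8121) + 23161*(1/3360) = -44800/8121 + 23161/3360 = 4173609/3031840 ≈ 1.3766)
B + x = 99423 + 4173609/3031840 = 301438801929/3031840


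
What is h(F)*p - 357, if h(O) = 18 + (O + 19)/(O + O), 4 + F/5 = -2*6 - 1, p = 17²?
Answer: 24786/5 ≈ 4957.2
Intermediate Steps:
p = 289
F = -85 (F = -20 + 5*(-2*6 - 1) = -20 + 5*(-12 - 1) = -20 + 5*(-13) = -20 - 65 = -85)
h(O) = 18 + (19 + O)/(2*O) (h(O) = 18 + (19 + O)/((2*O)) = 18 + (19 + O)*(1/(2*O)) = 18 + (19 + O)/(2*O))
h(F)*p - 357 = ((½)*(19 + 37*(-85))/(-85))*289 - 357 = ((½)*(-1/85)*(19 - 3145))*289 - 357 = ((½)*(-1/85)*(-3126))*289 - 357 = (1563/85)*289 - 357 = 26571/5 - 357 = 24786/5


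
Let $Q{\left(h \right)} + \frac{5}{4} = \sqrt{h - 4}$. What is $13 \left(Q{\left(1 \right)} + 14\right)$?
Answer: $\frac{663}{4} + 13 i \sqrt{3} \approx 165.75 + 22.517 i$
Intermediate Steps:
$Q{\left(h \right)} = - \frac{5}{4} + \sqrt{-4 + h}$ ($Q{\left(h \right)} = - \frac{5}{4} + \sqrt{h - 4} = - \frac{5}{4} + \sqrt{-4 + h}$)
$13 \left(Q{\left(1 \right)} + 14\right) = 13 \left(\left(- \frac{5}{4} + \sqrt{-4 + 1}\right) + 14\right) = 13 \left(\left(- \frac{5}{4} + \sqrt{-3}\right) + 14\right) = 13 \left(\left(- \frac{5}{4} + i \sqrt{3}\right) + 14\right) = 13 \left(\frac{51}{4} + i \sqrt{3}\right) = \frac{663}{4} + 13 i \sqrt{3}$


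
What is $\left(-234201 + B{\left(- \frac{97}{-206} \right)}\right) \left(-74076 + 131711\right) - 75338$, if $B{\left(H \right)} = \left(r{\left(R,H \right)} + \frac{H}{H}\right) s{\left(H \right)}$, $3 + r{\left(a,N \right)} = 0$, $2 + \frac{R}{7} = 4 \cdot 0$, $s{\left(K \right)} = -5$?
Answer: $-13497673623$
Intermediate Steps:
$R = -14$ ($R = -14 + 7 \cdot 4 \cdot 0 = -14 + 7 \cdot 0 = -14 + 0 = -14$)
$r{\left(a,N \right)} = -3$ ($r{\left(a,N \right)} = -3 + 0 = -3$)
$B{\left(H \right)} = 10$ ($B{\left(H \right)} = \left(-3 + \frac{H}{H}\right) \left(-5\right) = \left(-3 + 1\right) \left(-5\right) = \left(-2\right) \left(-5\right) = 10$)
$\left(-234201 + B{\left(- \frac{97}{-206} \right)}\right) \left(-74076 + 131711\right) - 75338 = \left(-234201 + 10\right) \left(-74076 + 131711\right) - 75338 = \left(-234191\right) 57635 - 75338 = -13497598285 - 75338 = -13497673623$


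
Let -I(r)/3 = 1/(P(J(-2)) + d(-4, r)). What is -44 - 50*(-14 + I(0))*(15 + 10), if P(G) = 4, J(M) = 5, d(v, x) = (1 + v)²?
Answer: 230678/13 ≈ 17744.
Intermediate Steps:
I(r) = -3/13 (I(r) = -3/(4 + (1 - 4)²) = -3/(4 + (-3)²) = -3/(4 + 9) = -3/13)
-44 - 50*(-14 + I(0))*(15 + 10) = -44 - 50*(-14 - 3/13)*(15 + 10) = -44 - (-9250)*25/13 = -44 - 50*(-4625/13) = -44 + 231250/13 = 230678/13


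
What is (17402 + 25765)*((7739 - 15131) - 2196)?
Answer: -413885196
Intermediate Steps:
(17402 + 25765)*((7739 - 15131) - 2196) = 43167*(-7392 - 2196) = 43167*(-9588) = -413885196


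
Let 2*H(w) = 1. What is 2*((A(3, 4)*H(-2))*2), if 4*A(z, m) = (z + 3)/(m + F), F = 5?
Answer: ⅓ ≈ 0.33333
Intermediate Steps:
H(w) = ½ (H(w) = (½)*1 = ½)
A(z, m) = (3 + z)/(4*(5 + m)) (A(z, m) = ((z + 3)/(m + 5))/4 = ((3 + z)/(5 + m))/4 = (3 + z)/(4*(5 + m)))
2*((A(3, 4)*H(-2))*2) = 2*((((3 + 3)/(4*(5 + 4)))*(½))*2) = 2*((((¼)*6/9)*(½))*2) = 2*((((¼)*(⅑)*6)*(½))*2) = 2*(((⅙)*(½))*2) = 2*((1/12)*2) = 2*(⅙) = ⅓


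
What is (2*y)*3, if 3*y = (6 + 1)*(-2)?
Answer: -28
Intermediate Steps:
y = -14/3 (y = ((6 + 1)*(-2))/3 = (7*(-2))/3 = (⅓)*(-14) = -14/3 ≈ -4.6667)
(2*y)*3 = (2*(-14/3))*3 = -28/3*3 = -28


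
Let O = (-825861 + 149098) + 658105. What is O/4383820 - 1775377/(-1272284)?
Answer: 1939798731317/1394366011220 ≈ 1.3912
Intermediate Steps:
O = -18658 (O = -676763 + 658105 = -18658)
O/4383820 - 1775377/(-1272284) = -18658/4383820 - 1775377/(-1272284) = -18658*1/4383820 - 1775377*(-1/1272284) = -9329/2191910 + 1775377/1272284 = 1939798731317/1394366011220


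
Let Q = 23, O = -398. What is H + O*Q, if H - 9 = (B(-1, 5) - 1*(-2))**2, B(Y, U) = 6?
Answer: -9081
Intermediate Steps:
H = 73 (H = 9 + (6 - 1*(-2))**2 = 9 + (6 + 2)**2 = 9 + 8**2 = 9 + 64 = 73)
H + O*Q = 73 - 398*23 = 73 - 9154 = -9081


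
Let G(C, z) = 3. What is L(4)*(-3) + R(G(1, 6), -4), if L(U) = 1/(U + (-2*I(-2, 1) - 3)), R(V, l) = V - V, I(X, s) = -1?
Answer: -1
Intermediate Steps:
R(V, l) = 0
L(U) = 1/(-1 + U) (L(U) = 1/(U + (-2*(-1) - 3)) = 1/(U + (2 - 3)) = 1/(U - 1) = 1/(-1 + U))
L(4)*(-3) + R(G(1, 6), -4) = -3/(-1 + 4) + 0 = -3/3 + 0 = (⅓)*(-3) + 0 = -1 + 0 = -1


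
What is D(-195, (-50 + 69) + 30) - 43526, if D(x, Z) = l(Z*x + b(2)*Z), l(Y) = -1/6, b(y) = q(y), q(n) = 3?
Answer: -261157/6 ≈ -43526.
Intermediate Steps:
b(y) = 3
l(Y) = -1/6 (l(Y) = -1*1/6 = -1/6)
D(x, Z) = -1/6
D(-195, (-50 + 69) + 30) - 43526 = -1/6 - 43526 = -261157/6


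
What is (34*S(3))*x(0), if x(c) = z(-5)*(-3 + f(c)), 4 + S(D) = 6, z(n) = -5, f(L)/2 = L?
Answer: 1020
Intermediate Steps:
f(L) = 2*L
S(D) = 2 (S(D) = -4 + 6 = 2)
x(c) = 15 - 10*c (x(c) = -5*(-3 + 2*c) = 15 - 10*c)
(34*S(3))*x(0) = (34*2)*(15 - 10*0) = 68*(15 + 0) = 68*15 = 1020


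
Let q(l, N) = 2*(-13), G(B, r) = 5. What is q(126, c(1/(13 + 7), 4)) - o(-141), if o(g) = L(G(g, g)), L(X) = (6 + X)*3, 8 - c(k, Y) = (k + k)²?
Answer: -59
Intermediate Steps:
c(k, Y) = 8 - 4*k² (c(k, Y) = 8 - (k + k)² = 8 - (2*k)² = 8 - 4*k²)
L(X) = 18 + 3*X
q(l, N) = -26
o(g) = 33 (o(g) = 18 + 3*5 = 18 + 15 = 33)
q(126, c(1/(13 + 7), 4)) - o(-141) = -26 - 1*33 = -26 - 33 = -59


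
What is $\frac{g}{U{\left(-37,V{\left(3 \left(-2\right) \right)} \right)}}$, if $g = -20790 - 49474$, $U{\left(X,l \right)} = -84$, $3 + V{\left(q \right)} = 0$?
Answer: $\frac{17566}{21} \approx 836.48$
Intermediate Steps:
$V{\left(q \right)} = -3$ ($V{\left(q \right)} = -3 + 0 = -3$)
$g = -70264$
$\frac{g}{U{\left(-37,V{\left(3 \left(-2\right) \right)} \right)}} = - \frac{70264}{-84} = \left(-70264\right) \left(- \frac{1}{84}\right) = \frac{17566}{21}$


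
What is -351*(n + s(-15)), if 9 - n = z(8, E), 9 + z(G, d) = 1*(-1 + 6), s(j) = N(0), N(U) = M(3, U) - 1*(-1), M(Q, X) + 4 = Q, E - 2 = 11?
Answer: -4563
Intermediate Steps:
E = 13 (E = 2 + 11 = 13)
M(Q, X) = -4 + Q
N(U) = 0 (N(U) = (-4 + 3) - 1*(-1) = -1 + 1 = 0)
s(j) = 0
z(G, d) = -4 (z(G, d) = -9 + 1*(-1 + 6) = -9 + 1*5 = -9 + 5 = -4)
n = 13 (n = 9 - 1*(-4) = 9 + 4 = 13)
-351*(n + s(-15)) = -351*(13 + 0) = -351*13 = -4563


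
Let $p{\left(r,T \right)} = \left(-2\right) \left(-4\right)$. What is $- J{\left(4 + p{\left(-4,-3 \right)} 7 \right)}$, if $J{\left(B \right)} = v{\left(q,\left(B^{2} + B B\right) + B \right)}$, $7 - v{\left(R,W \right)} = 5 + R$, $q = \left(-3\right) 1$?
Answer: $-5$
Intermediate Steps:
$p{\left(r,T \right)} = 8$
$q = -3$
$v{\left(R,W \right)} = 2 - R$ ($v{\left(R,W \right)} = 7 - \left(5 + R\right) = 2 - R$)
$J{\left(B \right)} = 5$ ($J{\left(B \right)} = 2 - -3 = 2 + 3 = 5$)
$- J{\left(4 + p{\left(-4,-3 \right)} 7 \right)} = \left(-1\right) 5 = -5$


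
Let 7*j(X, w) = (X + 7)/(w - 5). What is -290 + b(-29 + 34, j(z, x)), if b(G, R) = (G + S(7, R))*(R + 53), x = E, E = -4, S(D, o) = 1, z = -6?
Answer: 586/21 ≈ 27.905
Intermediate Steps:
x = -4
j(X, w) = (7 + X)/(7*(-5 + w)) (j(X, w) = ((X + 7)/(w - 5))/7 = ((7 + X)/(-5 + w))/7 = (7 + X)/(7*(-5 + w)))
b(G, R) = (1 + G)*(53 + R) (b(G, R) = (G + 1)*(R + 53) = (1 + G)*(53 + R))
-290 + b(-29 + 34, j(z, x)) = -290 + (53 + (7 - 6)/(7*(-5 - 4)) + 53*(-29 + 34) + (-29 + 34)*((7 - 6)/(7*(-5 - 4)))) = -290 + (53 + (⅐)*1/(-9) + 53*5 + 5*((⅐)*1/(-9))) = -290 + (53 + (⅐)*(-⅑)*1 + 265 + 5*((⅐)*(-⅑)*1)) = -290 + (53 - 1/63 + 265 + 5*(-1/63)) = -290 + (53 - 1/63 + 265 - 5/63) = -290 + 6676/21 = 586/21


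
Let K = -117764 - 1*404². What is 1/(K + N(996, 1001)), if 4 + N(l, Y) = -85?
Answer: -1/281069 ≈ -3.5578e-6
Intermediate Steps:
N(l, Y) = -89 (N(l, Y) = -4 - 85 = -89)
K = -280980 (K = -117764 - 1*163216 = -117764 - 163216 = -280980)
1/(K + N(996, 1001)) = 1/(-280980 - 89) = 1/(-281069) = -1/281069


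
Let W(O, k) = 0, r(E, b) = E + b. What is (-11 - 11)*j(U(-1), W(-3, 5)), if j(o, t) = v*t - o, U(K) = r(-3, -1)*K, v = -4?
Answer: 88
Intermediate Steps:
U(K) = -4*K (U(K) = (-3 - 1)*K = -4*K)
j(o, t) = -o - 4*t (j(o, t) = -4*t - o = -o - 4*t)
(-11 - 11)*j(U(-1), W(-3, 5)) = (-11 - 11)*(-(-4)*(-1) - 4*0) = -22*(-1*4 + 0) = -22*(-4 + 0) = -22*(-4) = 88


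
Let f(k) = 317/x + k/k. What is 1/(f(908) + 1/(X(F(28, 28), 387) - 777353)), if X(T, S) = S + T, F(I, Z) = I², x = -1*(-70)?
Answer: 13583185/75095591 ≈ 0.18088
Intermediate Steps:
x = 70
f(k) = 387/70 (f(k) = 317/70 + k/k = 317*(1/70) + 1 = 317/70 + 1 = 387/70)
1/(f(908) + 1/(X(F(28, 28), 387) - 777353)) = 1/(387/70 + 1/((387 + 28²) - 777353)) = 1/(387/70 + 1/((387 + 784) - 777353)) = 1/(387/70 + 1/(1171 - 777353)) = 1/(387/70 + 1/(-776182)) = 1/(387/70 - 1/776182) = 1/(75095591/13583185) = 13583185/75095591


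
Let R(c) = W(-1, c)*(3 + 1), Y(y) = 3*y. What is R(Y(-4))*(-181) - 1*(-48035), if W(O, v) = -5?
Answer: 51655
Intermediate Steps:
R(c) = -20 (R(c) = -5*(3 + 1) = -5*4 = -20)
R(Y(-4))*(-181) - 1*(-48035) = -20*(-181) - 1*(-48035) = 3620 + 48035 = 51655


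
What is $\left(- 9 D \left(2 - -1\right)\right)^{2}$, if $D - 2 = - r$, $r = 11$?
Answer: $59049$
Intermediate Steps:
$D = -9$ ($D = 2 - 11 = -9$)
$\left(- 9 D \left(2 - -1\right)\right)^{2} = \left(\left(-9\right) \left(-9\right) \left(2 - -1\right)\right)^{2} = \left(81 \left(2 + 1\right)\right)^{2} = \left(81 \cdot 3\right)^{2} = 243^{2} = 59049$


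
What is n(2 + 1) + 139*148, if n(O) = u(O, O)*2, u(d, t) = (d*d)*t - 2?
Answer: 20622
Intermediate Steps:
u(d, t) = -2 + t*d**2 (u(d, t) = d**2*t - 2 = t*d**2 - 2 = -2 + t*d**2)
n(O) = -4 + 2*O**3 (n(O) = (-2 + O*O**2)*2 = (-2 + O**3)*2 = -4 + 2*O**3)
n(2 + 1) + 139*148 = (-4 + 2*(2 + 1)**3) + 139*148 = (-4 + 2*3**3) + 20572 = (-4 + 2*27) + 20572 = (-4 + 54) + 20572 = 50 + 20572 = 20622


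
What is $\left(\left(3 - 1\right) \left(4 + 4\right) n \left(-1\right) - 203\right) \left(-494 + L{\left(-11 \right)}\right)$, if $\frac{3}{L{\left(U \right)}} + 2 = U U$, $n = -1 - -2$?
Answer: $\frac{12873477}{119} \approx 1.0818 \cdot 10^{5}$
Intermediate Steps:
$n = 1$ ($n = -1 + 2 = 1$)
$L{\left(U \right)} = \frac{3}{-2 + U^{2}}$ ($L{\left(U \right)} = \frac{3}{-2 + U U} = \frac{3}{-2 + U^{2}}$)
$\left(\left(3 - 1\right) \left(4 + 4\right) n \left(-1\right) - 203\right) \left(-494 + L{\left(-11 \right)}\right) = \left(\left(3 - 1\right) \left(4 + 4\right) 1 \left(-1\right) - 203\right) \left(-494 + \frac{3}{-2 + \left(-11\right)^{2}}\right) = \left(2 \cdot 8 \cdot 1 \left(-1\right) - 203\right) \left(-494 + \frac{3}{-2 + 121}\right) = \left(16 \cdot 1 \left(-1\right) - 203\right) \left(-494 + \frac{3}{119}\right) = \left(16 \left(-1\right) - 203\right) \left(-494 + 3 \cdot \frac{1}{119}\right) = \left(-16 - 203\right) \left(-494 + \frac{3}{119}\right) = \left(-219\right) \left(- \frac{58783}{119}\right) = \frac{12873477}{119}$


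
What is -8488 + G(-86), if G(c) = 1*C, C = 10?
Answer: -8478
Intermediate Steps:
G(c) = 10 (G(c) = 1*10 = 10)
-8488 + G(-86) = -8488 + 10 = -8478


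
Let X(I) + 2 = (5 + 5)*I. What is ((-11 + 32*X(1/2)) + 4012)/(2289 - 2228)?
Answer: 4097/61 ≈ 67.164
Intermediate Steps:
X(I) = -2 + 10*I (X(I) = -2 + (5 + 5)*I = -2 + 10*I)
((-11 + 32*X(1/2)) + 4012)/(2289 - 2228) = ((-11 + 32*(-2 + 10/2)) + 4012)/(2289 - 2228) = ((-11 + 32*(-2 + 10*(½))) + 4012)/61 = ((-11 + 32*(-2 + 5)) + 4012)*(1/61) = ((-11 + 32*3) + 4012)*(1/61) = ((-11 + 96) + 4012)*(1/61) = (85 + 4012)*(1/61) = 4097*(1/61) = 4097/61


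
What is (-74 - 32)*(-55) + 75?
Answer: 5905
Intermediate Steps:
(-74 - 32)*(-55) + 75 = -106*(-55) + 75 = 5830 + 75 = 5905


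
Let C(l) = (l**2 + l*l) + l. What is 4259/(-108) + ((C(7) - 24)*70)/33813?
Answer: -15933023/405756 ≈ -39.268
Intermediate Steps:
C(l) = l + 2*l**2 (C(l) = (l**2 + l**2) + l = 2*l**2 + l = l + 2*l**2)
4259/(-108) + ((C(7) - 24)*70)/33813 = 4259/(-108) + ((7*(1 + 2*7) - 24)*70)/33813 = 4259*(-1/108) + ((7*(1 + 14) - 24)*70)*(1/33813) = -4259/108 + ((7*15 - 24)*70)*(1/33813) = -4259/108 + ((105 - 24)*70)*(1/33813) = -4259/108 + (81*70)*(1/33813) = -4259/108 + 5670*(1/33813) = -4259/108 + 630/3757 = -15933023/405756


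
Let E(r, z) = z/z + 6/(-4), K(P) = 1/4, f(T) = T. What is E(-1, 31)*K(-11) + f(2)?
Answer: 15/8 ≈ 1.8750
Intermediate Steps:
K(P) = 1/4
E(r, z) = -1/2 (E(r, z) = 1 + 6*(-1/4) = 1 - 3/2 = -1/2)
E(-1, 31)*K(-11) + f(2) = -1/2*1/4 + 2 = -1/8 + 2 = 15/8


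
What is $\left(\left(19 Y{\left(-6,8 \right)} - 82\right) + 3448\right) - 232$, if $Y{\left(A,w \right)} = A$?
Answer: $3020$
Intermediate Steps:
$\left(\left(19 Y{\left(-6,8 \right)} - 82\right) + 3448\right) - 232 = \left(\left(19 \left(-6\right) - 82\right) + 3448\right) - 232 = \left(\left(-114 - 82\right) + 3448\right) - 232 = \left(-196 + 3448\right) - 232 = 3252 - 232 = 3020$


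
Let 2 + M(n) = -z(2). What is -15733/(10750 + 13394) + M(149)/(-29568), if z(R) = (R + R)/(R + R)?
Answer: -9690019/14872704 ≈ -0.65153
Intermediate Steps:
z(R) = 1 (z(R) = (2*R)/((2*R)) = (2*R)*(1/(2*R)) = 1)
M(n) = -3 (M(n) = -2 - 1*1 = -2 - 1 = -3)
-15733/(10750 + 13394) + M(149)/(-29568) = -15733/(10750 + 13394) - 3/(-29568) = -15733/24144 - 3*(-1/29568) = -15733*1/24144 + 1/9856 = -15733/24144 + 1/9856 = -9690019/14872704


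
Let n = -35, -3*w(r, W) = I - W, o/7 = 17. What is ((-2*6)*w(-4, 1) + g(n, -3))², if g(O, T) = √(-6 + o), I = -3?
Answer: (16 - √113)² ≈ 28.835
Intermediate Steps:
o = 119 (o = 7*17 = 119)
w(r, W) = 1 + W/3 (w(r, W) = -(-3 - W)/3 = 1 + W/3)
g(O, T) = √113 (g(O, T) = √(-6 + 119) = √113)
((-2*6)*w(-4, 1) + g(n, -3))² = ((-2*6)*(1 + (⅓)*1) + √113)² = (-12*(1 + ⅓) + √113)² = (-12*4/3 + √113)² = (-16 + √113)²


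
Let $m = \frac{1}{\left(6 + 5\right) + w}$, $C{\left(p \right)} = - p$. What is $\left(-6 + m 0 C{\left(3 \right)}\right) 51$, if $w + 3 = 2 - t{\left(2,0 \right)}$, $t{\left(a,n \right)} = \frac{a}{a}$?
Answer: $-306$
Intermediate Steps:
$t{\left(a,n \right)} = 1$
$w = -2$ ($w = -3 + \left(2 - 1\right) = -3 + 1 = -2$)
$m = \frac{1}{9}$ ($m = \frac{1}{\left(6 + 5\right) - 2} = \frac{1}{11 - 2} = \frac{1}{9} \approx 0.11111$)
$\left(-6 + m 0 C{\left(3 \right)}\right) 51 = \left(-6 + \frac{1}{9} \cdot 0 \left(\left(-1\right) 3\right)\right) 51 = \left(-6 + 0 \left(-3\right)\right) 51 = \left(-6 + 0\right) 51 = \left(-6\right) 51 = -306$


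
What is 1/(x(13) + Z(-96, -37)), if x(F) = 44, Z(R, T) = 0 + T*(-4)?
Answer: 1/192 ≈ 0.0052083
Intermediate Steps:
Z(R, T) = -4*T (Z(R, T) = 0 - 4*T = -4*T)
1/(x(13) + Z(-96, -37)) = 1/(44 - 4*(-37)) = 1/(44 + 148) = 1/192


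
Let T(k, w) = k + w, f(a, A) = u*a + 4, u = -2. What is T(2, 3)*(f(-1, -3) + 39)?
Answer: 225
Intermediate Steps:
f(a, A) = 4 - 2*a (f(a, A) = -2*a + 4 = 4 - 2*a)
T(2, 3)*(f(-1, -3) + 39) = (2 + 3)*((4 - 2*(-1)) + 39) = 5*((4 + 2) + 39) = 5*(6 + 39) = 5*45 = 225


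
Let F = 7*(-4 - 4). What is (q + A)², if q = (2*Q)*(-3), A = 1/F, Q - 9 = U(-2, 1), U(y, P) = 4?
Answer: 19088161/3136 ≈ 6086.8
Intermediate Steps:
Q = 13 (Q = 9 + 4 = 13)
F = -56 (F = 7*(-8) = -56)
A = -1/56 (A = 1/(-56) = -1/56 ≈ -0.017857)
q = -78 (q = (2*13)*(-3) = 26*(-3) = -78)
(q + A)² = (-78 - 1/56)² = (-4369/56)² = 19088161/3136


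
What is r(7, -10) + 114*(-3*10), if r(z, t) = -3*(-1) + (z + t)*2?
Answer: -3423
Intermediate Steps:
r(z, t) = 3 + 2*t + 2*z (r(z, t) = 3 + (t + z)*2 = 3 + (2*t + 2*z) = 3 + 2*t + 2*z)
r(7, -10) + 114*(-3*10) = (3 + 2*(-10) + 2*7) + 114*(-3*10) = (3 - 20 + 14) + 114*(-30) = -3 - 3420 = -3423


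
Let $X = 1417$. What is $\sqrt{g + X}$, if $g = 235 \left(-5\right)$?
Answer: $11 \sqrt{2} \approx 15.556$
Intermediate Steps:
$g = -1175$
$\sqrt{g + X} = \sqrt{-1175 + 1417} = \sqrt{242} = 11 \sqrt{2}$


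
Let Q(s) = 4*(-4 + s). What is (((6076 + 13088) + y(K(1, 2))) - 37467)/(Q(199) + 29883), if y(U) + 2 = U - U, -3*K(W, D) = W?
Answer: -18305/30663 ≈ -0.59697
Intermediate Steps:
K(W, D) = -W/3
Q(s) = -16 + 4*s
y(U) = -2 (y(U) = -2 + (U - U) = -2 + 0 = -2)
(((6076 + 13088) + y(K(1, 2))) - 37467)/(Q(199) + 29883) = (((6076 + 13088) - 2) - 37467)/((-16 + 4*199) + 29883) = ((19164 - 2) - 37467)/((-16 + 796) + 29883) = (19162 - 37467)/(780 + 29883) = -18305/30663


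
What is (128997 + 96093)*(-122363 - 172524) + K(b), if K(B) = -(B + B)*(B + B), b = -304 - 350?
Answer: -66377825694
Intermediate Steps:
b = -654
K(B) = -4*B² (K(B) = -2*B*2*B = -4*B²)
(128997 + 96093)*(-122363 - 172524) + K(b) = (128997 + 96093)*(-122363 - 172524) - 4*(-654)² = 225090*(-294887) - 4*427716 = -66376114830 - 1710864 = -66377825694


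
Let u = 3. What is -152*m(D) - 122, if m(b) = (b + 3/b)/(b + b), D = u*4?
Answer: -2395/12 ≈ -199.58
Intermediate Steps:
D = 12 (D = 3*4 = 12)
m(b) = (b + 3/b)/(2*b) (m(b) = (b + 3/b)/((2*b)) = (b + 3/b)*(1/(2*b)) = (b + 3/b)/(2*b))
-152*m(D) - 122 = -76*(3 + 12²)/12² - 122 = -76*(3 + 144)/144 - 122 = -76*147/144 - 122 = -152*49/96 - 122 = -931/12 - 122 = -2395/12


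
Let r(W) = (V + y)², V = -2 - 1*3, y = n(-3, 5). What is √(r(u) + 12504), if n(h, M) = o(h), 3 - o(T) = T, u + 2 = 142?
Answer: √12505 ≈ 111.83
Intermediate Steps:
u = 140 (u = -2 + 142 = 140)
o(T) = 3 - T
n(h, M) = 3 - h
y = 6 (y = 3 - 1*(-3) = 3 + 3 = 6)
V = -5 (V = -2 - 3 = -5)
r(W) = 1 (r(W) = (-5 + 6)² = 1² = 1)
√(r(u) + 12504) = √(1 + 12504) = √12505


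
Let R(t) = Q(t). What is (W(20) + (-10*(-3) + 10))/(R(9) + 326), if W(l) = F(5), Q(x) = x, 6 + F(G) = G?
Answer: 39/335 ≈ 0.11642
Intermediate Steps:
F(G) = -6 + G
R(t) = t
W(l) = -1 (W(l) = -6 + 5 = -1)
(W(20) + (-10*(-3) + 10))/(R(9) + 326) = (-1 + (-10*(-3) + 10))/(9 + 326) = (-1 + (30 + 10))/335 = (-1 + 40)*(1/335) = 39*(1/335) = 39/335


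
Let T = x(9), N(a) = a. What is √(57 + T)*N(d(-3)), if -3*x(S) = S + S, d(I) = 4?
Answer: 4*√51 ≈ 28.566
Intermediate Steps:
x(S) = -2*S/3 (x(S) = -(S + S)/3 = -2*S/3)
T = -6 (T = -⅔*9 = -6)
√(57 + T)*N(d(-3)) = √(57 - 6)*4 = √51*4 = 4*√51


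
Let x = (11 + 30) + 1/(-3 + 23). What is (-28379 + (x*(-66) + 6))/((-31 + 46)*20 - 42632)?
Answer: 310823/423320 ≈ 0.73425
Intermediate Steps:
x = 821/20 (x = 41 + 1/20 = 821/20 ≈ 41.050)
(-28379 + (x*(-66) + 6))/((-31 + 46)*20 - 42632) = (-28379 + ((821/20)*(-66) + 6))/((-31 + 46)*20 - 42632) = (-28379 + (-27093/10 + 6))/(15*20 - 42632) = (-28379 - 27033/10)/(300 - 42632) = -310823/10/(-42332) = -310823/10*(-1/42332) = 310823/423320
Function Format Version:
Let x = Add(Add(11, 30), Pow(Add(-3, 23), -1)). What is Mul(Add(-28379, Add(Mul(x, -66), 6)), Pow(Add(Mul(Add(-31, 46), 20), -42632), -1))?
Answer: Rational(310823, 423320) ≈ 0.73425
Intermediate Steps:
x = Rational(821, 20) (x = Add(41, Pow(20, -1)) = Add(41, Rational(1, 20)) = Rational(821, 20) ≈ 41.050)
Mul(Add(-28379, Add(Mul(x, -66), 6)), Pow(Add(Mul(Add(-31, 46), 20), -42632), -1)) = Mul(Add(-28379, Add(Mul(Rational(821, 20), -66), 6)), Pow(Add(Mul(Add(-31, 46), 20), -42632), -1)) = Mul(Add(-28379, Add(Rational(-27093, 10), 6)), Pow(Add(Mul(15, 20), -42632), -1)) = Mul(Add(-28379, Rational(-27033, 10)), Pow(Add(300, -42632), -1)) = Mul(Rational(-310823, 10), Pow(-42332, -1)) = Mul(Rational(-310823, 10), Rational(-1, 42332)) = Rational(310823, 423320)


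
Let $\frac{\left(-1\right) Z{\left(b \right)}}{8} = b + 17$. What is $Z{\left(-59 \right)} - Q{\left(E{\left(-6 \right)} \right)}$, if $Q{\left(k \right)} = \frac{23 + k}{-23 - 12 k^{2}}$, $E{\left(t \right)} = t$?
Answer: $\frac{152897}{455} \approx 336.04$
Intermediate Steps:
$Q{\left(k \right)} = \frac{23 + k}{-23 - 12 k^{2}}$
$Z{\left(b \right)} = -136 - 8 b$ ($Z{\left(b \right)} = - 8 \left(b + 17\right) = - 8 \left(17 + b\right) = -136 - 8 b$)
$Z{\left(-59 \right)} - Q{\left(E{\left(-6 \right)} \right)} = \left(-136 - -472\right) - \frac{-23 - -6}{23 + 12 \left(-6\right)^{2}} = \left(-136 + 472\right) - \frac{-23 + 6}{23 + 12 \cdot 36} = 336 - \frac{1}{23 + 432} \left(-17\right) = 336 - \frac{1}{455} \left(-17\right) = 336 - - \frac{17}{455} = 336 + \frac{17}{455} = \frac{152897}{455}$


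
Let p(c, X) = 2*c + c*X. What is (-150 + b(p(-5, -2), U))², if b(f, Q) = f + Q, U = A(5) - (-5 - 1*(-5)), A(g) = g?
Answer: 21025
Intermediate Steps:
p(c, X) = 2*c + X*c
U = 5 (U = 5 - (-5 - 1*(-5)) = 5 - (-5 + 5) = 5 - 1*0 = 5 + 0 = 5)
b(f, Q) = Q + f
(-150 + b(p(-5, -2), U))² = (-150 + (5 - 5*(2 - 2)))² = (-150 + (5 - 5*0))² = (-150 + (5 + 0))² = (-150 + 5)² = (-145)² = 21025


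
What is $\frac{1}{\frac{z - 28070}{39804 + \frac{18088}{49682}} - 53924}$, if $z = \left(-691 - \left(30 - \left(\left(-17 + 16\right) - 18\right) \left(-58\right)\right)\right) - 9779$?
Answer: $- \frac{247195052}{13329978669695} \approx -1.8544 \cdot 10^{-5}$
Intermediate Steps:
$z = -9398$ ($z = \left(-691 - \left(30 - \left(-1 - 18\right) \left(-58\right)\right)\right) - 9779 = \left(-691 - -1072\right) - 9779 = \left(-691 + \left(-30 + 1102\right)\right) - 9779 = \left(-691 + 1072\right) - 9779 = 381 - 9779 = -9398$)
$\frac{1}{\frac{z - 28070}{39804 + \frac{18088}{49682}} - 53924} = \frac{1}{\frac{-9398 - 28070}{39804 + \frac{18088}{49682}} - 53924} = \frac{1}{\frac{-9398 - 28070}{39804 + 18088 \cdot \frac{1}{49682}} - 53924} = \frac{1}{- \frac{37468}{39804 + \frac{9044}{24841}} - 53924} = \frac{1}{- \frac{37468}{\frac{988780208}{24841}} - 53924} = \frac{1}{\left(-37468\right) \frac{24841}{988780208} - 53924} = \frac{1}{- \frac{232685647}{247195052} - 53924} = \frac{1}{- \frac{13329978669695}{247195052}} = - \frac{247195052}{13329978669695}$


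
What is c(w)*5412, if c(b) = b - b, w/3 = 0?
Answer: 0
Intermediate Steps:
w = 0 (w = 3*0 = 0)
c(b) = 0
c(w)*5412 = 0*5412 = 0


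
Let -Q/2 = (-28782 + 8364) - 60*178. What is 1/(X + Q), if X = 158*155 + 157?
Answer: 1/86843 ≈ 1.1515e-5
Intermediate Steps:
X = 24647 (X = 24490 + 157 = 24647)
Q = 62196 (Q = -2*((-28782 + 8364) - 60*178) = -2*(-20418 - 10680) = -2*(-31098) = 62196)
1/(X + Q) = 1/(24647 + 62196) = 1/86843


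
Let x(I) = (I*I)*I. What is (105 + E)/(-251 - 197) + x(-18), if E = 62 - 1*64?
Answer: -2612839/448 ≈ -5832.2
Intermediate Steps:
x(I) = I³ (x(I) = I²*I = I³)
E = -2 (E = 62 - 64 = -2)
(105 + E)/(-251 - 197) + x(-18) = (105 - 2)/(-251 - 197) + (-18)³ = 103/(-448) - 5832 = 103*(-1/448) - 5832 = -103/448 - 5832 = -2612839/448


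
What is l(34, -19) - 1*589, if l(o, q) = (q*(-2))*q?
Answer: -1311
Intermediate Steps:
l(o, q) = -2*q² (l(o, q) = (-2*q)*q = -2*q²)
l(34, -19) - 1*589 = -2*(-19)² - 1*589 = -2*361 - 589 = -722 - 589 = -1311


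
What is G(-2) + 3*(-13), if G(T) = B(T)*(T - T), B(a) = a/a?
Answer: -39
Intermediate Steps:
B(a) = 1
G(T) = 0 (G(T) = 1*(T - T) = 1*0 = 0)
G(-2) + 3*(-13) = 0 + 3*(-13) = 0 - 39 = -39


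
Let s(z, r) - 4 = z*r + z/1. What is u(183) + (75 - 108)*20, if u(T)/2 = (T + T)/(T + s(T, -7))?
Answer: -601992/911 ≈ -660.80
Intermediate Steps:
s(z, r) = 4 + z + r*z (s(z, r) = 4 + (z*r + z/1) = 4 + (r*z + z*1) = 4 + (r*z + z) = 4 + (z + r*z) = 4 + z + r*z)
u(T) = 4*T/(4 - 5*T) (u(T) = 2*((T + T)/(T + (4 + T - 7*T))) = 2*((2*T)/(T + (4 - 6*T))) = 2*((2*T)/(4 - 5*T)) = 2*(2*T/(4 - 5*T)) = 4*T/(4 - 5*T))
u(183) + (75 - 108)*20 = 4*183/(4 - 5*183) + (75 - 108)*20 = 4*183/(4 - 915) - 33*20 = 4*183/(-911) - 660 = 4*183*(-1/911) - 660 = -732/911 - 660 = -601992/911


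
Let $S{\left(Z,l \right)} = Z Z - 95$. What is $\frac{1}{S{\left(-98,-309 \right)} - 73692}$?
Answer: $- \frac{1}{64183} \approx -1.558 \cdot 10^{-5}$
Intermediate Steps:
$S{\left(Z,l \right)} = -95 + Z^{2}$ ($S{\left(Z,l \right)} = Z^{2} - 95 = -95 + Z^{2}$)
$\frac{1}{S{\left(-98,-309 \right)} - 73692} = \frac{1}{\left(-95 + \left(-98\right)^{2}\right) - 73692} = \frac{1}{\left(-95 + 9604\right) - 73692} = \frac{1}{9509 - 73692} = \frac{1}{-64183} = - \frac{1}{64183}$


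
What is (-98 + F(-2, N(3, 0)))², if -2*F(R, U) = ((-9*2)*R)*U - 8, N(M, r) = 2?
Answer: 16900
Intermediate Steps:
F(R, U) = 4 + 9*R*U (F(R, U) = -(((-9*2)*R)*U - 8)/2 = -(((-3*6)*R)*U - 8)/2 = -((-18*R)*U - 8)/2 = -(-18*R*U - 8)/2 = -(-8 - 18*R*U)/2 = 4 + 9*R*U)
(-98 + F(-2, N(3, 0)))² = (-98 + (4 + 9*(-2)*2))² = (-98 + (4 - 36))² = (-98 - 32)² = (-130)² = 16900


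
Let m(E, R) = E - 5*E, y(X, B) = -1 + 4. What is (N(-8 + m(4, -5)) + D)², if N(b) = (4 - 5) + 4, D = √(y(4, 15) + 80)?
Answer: (3 + √83)² ≈ 146.66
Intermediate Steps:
y(X, B) = 3
m(E, R) = -4*E
D = √83 (D = √(3 + 80) = √83 ≈ 9.1104)
N(b) = 3 (N(b) = -1 + 4 = 3)
(N(-8 + m(4, -5)) + D)² = (3 + √83)²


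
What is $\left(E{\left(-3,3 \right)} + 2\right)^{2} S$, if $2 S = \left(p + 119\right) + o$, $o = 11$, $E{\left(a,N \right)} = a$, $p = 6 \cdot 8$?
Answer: $89$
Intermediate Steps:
$p = 48$
$S = 89$ ($S = \frac{\left(48 + 119\right) + 11}{2} = \frac{167 + 11}{2} = \frac{1}{2} \cdot 178 = 89$)
$\left(E{\left(-3,3 \right)} + 2\right)^{2} S = \left(-3 + 2\right)^{2} \cdot 89 = \left(-1\right)^{2} \cdot 89 = 1 \cdot 89 = 89$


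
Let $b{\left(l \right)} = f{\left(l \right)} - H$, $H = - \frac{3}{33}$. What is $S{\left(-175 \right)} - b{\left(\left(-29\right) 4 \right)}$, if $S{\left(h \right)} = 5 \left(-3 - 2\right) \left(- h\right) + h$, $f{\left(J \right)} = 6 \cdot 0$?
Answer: $- \frac{50051}{11} \approx -4550.1$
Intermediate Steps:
$H = - \frac{1}{11}$ ($H = \left(-3\right) \frac{1}{33} = - \frac{1}{11} \approx -0.090909$)
$f{\left(J \right)} = 0$
$b{\left(l \right)} = \frac{1}{11}$ ($b{\left(l \right)} = 0 - - \frac{1}{11} = 0 + \frac{1}{11} = \frac{1}{11}$)
$S{\left(h \right)} = 26 h$ ($S{\left(h \right)} = 5 \left(- 5 \left(- h\right)\right) + h = 5 \cdot 5 h + h = 25 h + h = 26 h$)
$S{\left(-175 \right)} - b{\left(\left(-29\right) 4 \right)} = 26 \left(-175\right) - \frac{1}{11} = -4550 - \frac{1}{11} = - \frac{50051}{11}$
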